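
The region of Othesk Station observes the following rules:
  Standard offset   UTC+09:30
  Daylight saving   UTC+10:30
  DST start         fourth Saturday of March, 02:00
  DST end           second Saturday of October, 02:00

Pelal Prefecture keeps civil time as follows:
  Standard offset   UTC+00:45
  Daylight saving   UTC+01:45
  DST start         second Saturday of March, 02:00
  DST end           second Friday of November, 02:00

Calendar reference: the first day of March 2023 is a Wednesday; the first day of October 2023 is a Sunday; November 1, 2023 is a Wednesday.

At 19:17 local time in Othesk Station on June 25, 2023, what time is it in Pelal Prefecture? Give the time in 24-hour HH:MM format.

10:32

1 March 2023 is a Wednesday, so the first Saturday is March 4 and the fourth is March 25.
1 October 2023 is a Sunday, so the first Saturday is October 7 and the second is October 14.
June 25, 2023 lies within the daylight-saving period (25 March – 14 October), so Othesk Station is on daylight time, UTC+10:30.
19:17 Othesk Station − 10h30m = 08:47 UTC.
1 March 2023 is a Wednesday, so the first Saturday is March 4 and the second is March 11.
1 November 2023 is a Wednesday, so the first Friday is November 3 and the second is November 10.
At the standard offset (UTC+00:45), 08:47 UTC + 0h45m = 09:32 Pelal Prefecture standard time.
The standard-time date in Pelal Prefecture, June 25, 2023, lies within the daylight-saving period (11 March – 10 November), so Pelal Prefecture is on daylight time, UTC+01:45.
08:47 UTC + 1h45m = 10:32 Pelal Prefecture.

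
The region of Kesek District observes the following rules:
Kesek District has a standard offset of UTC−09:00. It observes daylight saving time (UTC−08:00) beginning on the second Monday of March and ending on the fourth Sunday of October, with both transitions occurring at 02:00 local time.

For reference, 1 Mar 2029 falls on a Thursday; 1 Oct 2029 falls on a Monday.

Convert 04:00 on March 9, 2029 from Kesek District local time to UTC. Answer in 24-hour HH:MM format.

1 March 2029 is a Thursday, so the first Monday is March 5 and the second is March 12.
1 October 2029 is a Monday, so the first Sunday is October 7 and the fourth is October 28.
March 9, 2029 is outside the daylight-saving period (12 March – 28 October), so Kesek District is on standard time, UTC−09:00.
04:00 local + 9h = 13:00 UTC.

13:00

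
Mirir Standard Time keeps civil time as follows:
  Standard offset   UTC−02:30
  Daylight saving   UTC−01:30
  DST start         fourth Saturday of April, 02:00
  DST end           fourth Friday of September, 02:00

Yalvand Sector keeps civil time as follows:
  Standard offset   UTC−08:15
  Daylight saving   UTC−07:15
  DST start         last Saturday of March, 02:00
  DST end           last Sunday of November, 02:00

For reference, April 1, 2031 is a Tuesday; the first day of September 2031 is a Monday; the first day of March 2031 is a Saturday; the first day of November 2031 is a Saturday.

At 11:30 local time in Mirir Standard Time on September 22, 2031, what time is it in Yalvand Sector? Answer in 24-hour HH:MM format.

05:45

1 April 2031 is a Tuesday, so the first Saturday is April 5 and the fourth is April 26.
1 September 2031 is a Monday, so the first Friday is September 5 and the fourth is September 26.
September 22, 2031 lies within the daylight-saving period (26 April – 26 September), so Mirir Standard Time is on daylight time, UTC−01:30.
11:30 Mirir Standard Time + 1h30m = 13:00 UTC.
1 March 2031 is a Saturday, so Saturdays fall on 1, 8, 15, 22, 29; the last is March 29.
1 November 2031 is a Saturday, so Sundays fall on 2, 9, 16, 23, 30; the last is November 30.
At the standard offset (UTC−08:15), 13:00 UTC − 8h15m = 04:45 Yalvand Sector standard time.
The standard-time date in Yalvand Sector, September 22, 2031, falls between 29 March and 30 November, so daylight saving is in effect and Yalvand Sector is at UTC−07:15.
13:00 UTC − 7h15m = 05:45 Yalvand Sector.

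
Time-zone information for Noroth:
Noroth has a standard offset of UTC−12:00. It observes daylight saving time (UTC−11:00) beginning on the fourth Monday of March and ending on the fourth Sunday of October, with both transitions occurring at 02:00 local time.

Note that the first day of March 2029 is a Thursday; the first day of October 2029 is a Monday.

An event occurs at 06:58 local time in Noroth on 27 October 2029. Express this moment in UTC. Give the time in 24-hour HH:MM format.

17:58

1 March 2029 is a Thursday, so the first Monday is March 5 and the fourth is March 26.
1 October 2029 is a Monday, so the first Sunday is October 7 and the fourth is October 28.
Daylight saving runs 26 March – 28 October; 27 October 2029 is inside that window, so Noroth is at UTC−11:00.
06:58 local + 11h = 17:58 UTC.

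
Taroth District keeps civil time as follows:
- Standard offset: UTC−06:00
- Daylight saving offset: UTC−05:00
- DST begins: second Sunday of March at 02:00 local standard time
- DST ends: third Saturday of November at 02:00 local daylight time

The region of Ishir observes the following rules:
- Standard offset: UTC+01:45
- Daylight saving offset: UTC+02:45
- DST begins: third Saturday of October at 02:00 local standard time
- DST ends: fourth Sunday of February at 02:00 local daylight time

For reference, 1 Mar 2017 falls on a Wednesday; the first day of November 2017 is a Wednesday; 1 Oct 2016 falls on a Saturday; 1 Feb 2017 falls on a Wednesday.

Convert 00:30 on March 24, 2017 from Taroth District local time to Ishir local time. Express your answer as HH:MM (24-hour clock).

07:15

1 March 2017 is a Wednesday, so the first Sunday is March 5 and the second is March 12.
1 November 2017 is a Wednesday, so the first Saturday is November 4 and the third is November 18.
March 24, 2017 lies within the daylight-saving period (12 March – 18 November), so Taroth District is on daylight time, UTC−05:00.
00:30 Taroth District + 5h = 05:30 UTC.
1 October 2016 is a Saturday, so the first Saturday is October 1 and the third is October 15.
1 February 2017 is a Wednesday, so the first Sunday is February 5 and the fourth is February 26.
At the standard offset (UTC+01:45), 05:30 UTC + 1h45m = 07:15 Ishir standard time.
The standard-time date in Ishir, March 24, 2017, does not fall between 15 October 2016 and 26 February 2017, so daylight saving is not in effect and Ishir is at UTC+01:45.
05:30 UTC + 1h45m = 07:15 Ishir.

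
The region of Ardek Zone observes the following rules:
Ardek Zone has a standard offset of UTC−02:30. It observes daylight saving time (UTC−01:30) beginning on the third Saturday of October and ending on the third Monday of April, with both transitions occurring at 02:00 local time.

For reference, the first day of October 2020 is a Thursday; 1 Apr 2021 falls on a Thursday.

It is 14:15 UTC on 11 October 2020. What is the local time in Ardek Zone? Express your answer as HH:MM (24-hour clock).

1 October 2020 is a Thursday, so the first Saturday is October 3 and the third is October 17.
1 April 2021 is a Thursday, so the first Monday is April 5 and the third is April 19.
At the standard offset (UTC−02:30), 14:15 UTC − 2h30m = 11:45 Ardek Zone standard time.
Daylight saving runs 17 October 2020 – 19 April 2021; the standard-time date in Ardek Zone, 11 October 2020, is outside that window, so Ardek Zone is on standard time at UTC−02:30.
14:15 UTC − 2h30m = 11:45 local.

11:45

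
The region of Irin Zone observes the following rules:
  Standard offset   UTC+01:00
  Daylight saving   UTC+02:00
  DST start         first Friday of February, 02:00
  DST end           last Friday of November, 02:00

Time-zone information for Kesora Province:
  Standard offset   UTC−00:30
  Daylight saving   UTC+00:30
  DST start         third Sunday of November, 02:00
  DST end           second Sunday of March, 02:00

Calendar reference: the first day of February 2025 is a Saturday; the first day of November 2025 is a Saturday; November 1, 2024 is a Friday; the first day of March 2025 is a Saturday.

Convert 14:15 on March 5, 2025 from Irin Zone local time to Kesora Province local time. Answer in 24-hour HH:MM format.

12:45

1 February 2025 is a Saturday, so the first Friday is February 7.
1 November 2025 is a Saturday, so Fridays fall on 7, 14, 21, 28; the last is November 28.
March 5, 2025 lies within the daylight-saving period (7 February – 28 November), so Irin Zone is on daylight time, UTC+02:00.
14:15 Irin Zone − 2h = 12:15 UTC.
1 November 2024 is a Friday, so the first Sunday is November 3 and the third is November 17.
1 March 2025 is a Saturday, so the first Sunday is March 2 and the second is March 9.
At the standard offset (UTC−00:30), 12:15 UTC − 0h30m = 11:45 Kesora Province standard time.
The standard-time date in Kesora Province, March 5, 2025, lies within the daylight-saving period (17 November 2024 – 9 March 2025), so Kesora Province is on daylight time, UTC+00:30.
12:15 UTC + 0h30m = 12:45 Kesora Province.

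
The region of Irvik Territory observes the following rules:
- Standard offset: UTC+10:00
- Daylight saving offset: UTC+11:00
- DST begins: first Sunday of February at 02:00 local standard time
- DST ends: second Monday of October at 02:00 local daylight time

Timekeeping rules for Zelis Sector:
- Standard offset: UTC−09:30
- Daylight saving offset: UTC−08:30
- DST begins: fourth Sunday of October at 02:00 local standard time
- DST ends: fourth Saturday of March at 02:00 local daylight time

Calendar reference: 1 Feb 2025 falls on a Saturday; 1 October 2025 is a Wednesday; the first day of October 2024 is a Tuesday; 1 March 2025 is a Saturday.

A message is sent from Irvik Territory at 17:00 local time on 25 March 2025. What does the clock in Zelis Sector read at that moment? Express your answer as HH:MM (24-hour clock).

20:30

1 February 2025 is a Saturday, so the first Sunday is February 2.
1 October 2025 is a Wednesday, so the first Monday is October 6 and the second is October 13.
25 March 2025 lies within the daylight-saving period (2 February – 13 October), so Irvik Territory is on daylight time, UTC+11:00.
17:00 Irvik Territory − 11h = 06:00 UTC.
1 October 2024 is a Tuesday, so the first Sunday is October 6 and the fourth is October 27.
1 March 2025 is a Saturday, so the first Saturday is March 1 and the fourth is March 22.
At the standard offset (UTC−09:30), 06:00 UTC − 9h30m = 20:30 Zelis Sector standard time (rolling into the previous day, 24 March 2025).
The standard-time date in Zelis Sector, 24 March 2025, is outside the daylight-saving period (27 October 2024 – 22 March 2025), so Zelis Sector is on standard time, UTC−09:30.
06:00 UTC − 9h30m = 20:30 Zelis Sector (rolling into the previous day, 24 March 2025).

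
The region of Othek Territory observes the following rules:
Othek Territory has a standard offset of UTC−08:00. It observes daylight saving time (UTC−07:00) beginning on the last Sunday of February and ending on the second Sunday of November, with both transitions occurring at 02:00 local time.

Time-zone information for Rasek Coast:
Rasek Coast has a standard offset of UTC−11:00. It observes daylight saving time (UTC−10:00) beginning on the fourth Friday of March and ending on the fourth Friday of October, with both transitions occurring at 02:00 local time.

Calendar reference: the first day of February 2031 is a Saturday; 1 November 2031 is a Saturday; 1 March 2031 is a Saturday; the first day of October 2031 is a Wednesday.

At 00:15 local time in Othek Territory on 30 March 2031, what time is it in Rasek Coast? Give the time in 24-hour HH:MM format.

21:15

1 February 2031 is a Saturday, so Sundays fall on 2, 9, 16, 23; the last is February 23.
1 November 2031 is a Saturday, so the first Sunday is November 2 and the second is November 9.
30 March 2031 falls between 23 February and 9 November, so daylight saving is in effect and Othek Territory is at UTC−07:00.
00:15 Othek Territory + 7h = 07:15 UTC.
1 March 2031 is a Saturday, so the first Friday is March 7 and the fourth is March 28.
1 October 2031 is a Wednesday, so the first Friday is October 3 and the fourth is October 24.
At the standard offset (UTC−11:00), 07:15 UTC − 11h = 20:15 Rasek Coast standard time (rolling into the previous day, 29 March 2031).
The standard-time date in Rasek Coast, 29 March 2031, falls between 28 March and 24 October, so daylight saving is in effect and Rasek Coast is at UTC−10:00.
07:15 UTC − 10h = 21:15 Rasek Coast (rolling into the previous day, 29 March 2031).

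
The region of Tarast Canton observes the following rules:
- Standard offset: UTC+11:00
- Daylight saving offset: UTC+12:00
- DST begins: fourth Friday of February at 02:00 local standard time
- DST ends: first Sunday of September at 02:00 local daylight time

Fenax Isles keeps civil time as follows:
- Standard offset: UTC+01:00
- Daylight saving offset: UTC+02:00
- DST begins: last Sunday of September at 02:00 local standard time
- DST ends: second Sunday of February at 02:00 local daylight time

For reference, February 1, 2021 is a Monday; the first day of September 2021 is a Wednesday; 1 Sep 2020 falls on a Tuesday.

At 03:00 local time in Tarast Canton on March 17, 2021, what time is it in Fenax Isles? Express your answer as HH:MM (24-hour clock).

16:00

1 February 2021 is a Monday, so the first Friday is February 5 and the fourth is February 26.
1 September 2021 is a Wednesday, so the first Sunday is September 5.
March 17, 2021 lies within the daylight-saving period (26 February – 5 September), so Tarast Canton is on daylight time, UTC+12:00.
03:00 Tarast Canton − 12h = 15:00 UTC (rolling into the previous day, 16 March 2021).
1 September 2020 is a Tuesday, so Sundays fall on 6, 13, 20, 27; the last is September 27.
1 February 2021 is a Monday, so the first Sunday is February 7 and the second is February 14.
At the standard offset (UTC+01:00), 15:00 UTC + 1h = 16:00 Fenax Isles standard time.
The standard-time date in Fenax Isles, March 16, 2021, does not fall between 27 September 2020 and 14 February 2021, so daylight saving is not in effect and Fenax Isles is at UTC+01:00.
15:00 UTC + 1h = 16:00 Fenax Isles.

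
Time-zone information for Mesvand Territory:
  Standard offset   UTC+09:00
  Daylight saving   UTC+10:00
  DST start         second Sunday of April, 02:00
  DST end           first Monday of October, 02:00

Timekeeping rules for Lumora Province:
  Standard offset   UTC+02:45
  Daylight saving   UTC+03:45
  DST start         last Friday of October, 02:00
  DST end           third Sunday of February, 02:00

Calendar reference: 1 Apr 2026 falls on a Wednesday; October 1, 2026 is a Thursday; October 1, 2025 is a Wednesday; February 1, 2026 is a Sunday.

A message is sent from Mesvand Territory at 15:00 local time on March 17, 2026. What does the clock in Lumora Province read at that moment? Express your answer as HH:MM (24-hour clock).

1 April 2026 is a Wednesday, so the first Sunday is April 5 and the second is April 12.
1 October 2026 is a Thursday, so the first Monday is October 5.
March 17, 2026 does not fall between 12 April and 5 October, so daylight saving is not in effect and Mesvand Territory is at UTC+09:00.
15:00 Mesvand Territory − 9h = 06:00 UTC.
1 October 2025 is a Wednesday, so Fridays fall on 3, 10, 17, 24, 31; the last is October 31.
1 February 2026 is a Sunday, so the first Sunday is February 1 and the third is February 15.
At the standard offset (UTC+02:45), 06:00 UTC + 2h45m = 08:45 Lumora Province standard time.
The standard-time date in Lumora Province, March 17, 2026, does not fall between 31 October 2025 and 15 February 2026, so daylight saving is not in effect and Lumora Province is at UTC+02:45.
06:00 UTC + 2h45m = 08:45 Lumora Province.

08:45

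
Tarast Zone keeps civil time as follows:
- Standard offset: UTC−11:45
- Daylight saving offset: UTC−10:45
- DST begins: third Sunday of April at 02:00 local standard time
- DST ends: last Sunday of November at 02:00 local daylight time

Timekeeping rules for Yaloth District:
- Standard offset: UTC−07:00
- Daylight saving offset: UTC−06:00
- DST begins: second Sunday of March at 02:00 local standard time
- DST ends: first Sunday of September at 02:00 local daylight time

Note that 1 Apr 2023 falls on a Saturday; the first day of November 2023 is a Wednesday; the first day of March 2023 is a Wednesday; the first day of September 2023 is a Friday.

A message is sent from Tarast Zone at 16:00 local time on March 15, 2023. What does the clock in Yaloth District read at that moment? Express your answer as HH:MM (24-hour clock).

1 April 2023 is a Saturday, so the first Sunday is April 2 and the third is April 16.
1 November 2023 is a Wednesday, so Sundays fall on 5, 12, 19, 26; the last is November 26.
Daylight saving runs 16 April – 26 November; March 15, 2023 is outside that window, so Tarast Zone is on standard time at UTC−11:45.
16:00 Tarast Zone + 11h45m = 03:45 UTC (rolling into the next day, 16 March 2023).
1 March 2023 is a Wednesday, so the first Sunday is March 5 and the second is March 12.
1 September 2023 is a Friday, so the first Sunday is September 3.
At the standard offset (UTC−07:00), 03:45 UTC − 7h = 20:45 Yaloth District standard time (rolling into the previous day, 15 March 2023).
The standard-time date in Yaloth District, March 15, 2023, lies within the daylight-saving period (12 March – 3 September), so Yaloth District is on daylight time, UTC−06:00.
03:45 UTC − 6h = 21:45 Yaloth District (rolling into the previous day, 15 March 2023).

21:45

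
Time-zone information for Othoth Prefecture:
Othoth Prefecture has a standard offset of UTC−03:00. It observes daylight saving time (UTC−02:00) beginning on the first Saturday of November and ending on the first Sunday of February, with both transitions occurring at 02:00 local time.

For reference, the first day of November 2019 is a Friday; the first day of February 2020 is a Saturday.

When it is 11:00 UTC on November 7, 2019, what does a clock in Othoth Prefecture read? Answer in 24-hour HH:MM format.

1 November 2019 is a Friday, so the first Saturday is November 2.
1 February 2020 is a Saturday, so the first Sunday is February 2.
At the standard offset (UTC−03:00), 11:00 UTC − 3h = 08:00 Othoth Prefecture standard time.
Daylight saving runs 2 November 2019 – 2 February 2020; the standard-time date in Othoth Prefecture, November 7, 2019, is inside that window, so Othoth Prefecture is at UTC−02:00.
11:00 UTC − 2h = 09:00 local.

09:00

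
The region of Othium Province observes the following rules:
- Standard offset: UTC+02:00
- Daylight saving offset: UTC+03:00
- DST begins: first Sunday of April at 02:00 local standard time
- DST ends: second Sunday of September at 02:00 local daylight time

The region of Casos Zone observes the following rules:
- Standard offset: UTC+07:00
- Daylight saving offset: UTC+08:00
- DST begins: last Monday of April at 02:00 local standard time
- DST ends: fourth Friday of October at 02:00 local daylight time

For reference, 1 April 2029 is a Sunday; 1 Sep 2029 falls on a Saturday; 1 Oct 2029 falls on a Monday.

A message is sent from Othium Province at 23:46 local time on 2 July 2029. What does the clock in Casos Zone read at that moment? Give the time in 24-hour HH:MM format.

1 April 2029 is a Sunday, so the first Sunday is April 1.
1 September 2029 is a Saturday, so the first Sunday is September 2 and the second is September 9.
2 July 2029 falls between 1 April and 9 September, so daylight saving is in effect and Othium Province is at UTC+03:00.
23:46 Othium Province − 3h = 20:46 UTC.
1 April 2029 is a Sunday, so Mondays fall on 2, 9, 16, 23, 30; the last is April 30.
1 October 2029 is a Monday, so the first Friday is October 5 and the fourth is October 26.
At the standard offset (UTC+07:00), 20:46 UTC + 7h = 03:46 Casos Zone standard time (rolling into the next day, 3 July 2029).
Daylight saving runs 30 April – 26 October; the standard-time date in Casos Zone, 3 July 2029, is inside that window, so Casos Zone is at UTC+08:00.
20:46 UTC + 8h = 04:46 Casos Zone (rolling into the next day, 3 July 2029).

04:46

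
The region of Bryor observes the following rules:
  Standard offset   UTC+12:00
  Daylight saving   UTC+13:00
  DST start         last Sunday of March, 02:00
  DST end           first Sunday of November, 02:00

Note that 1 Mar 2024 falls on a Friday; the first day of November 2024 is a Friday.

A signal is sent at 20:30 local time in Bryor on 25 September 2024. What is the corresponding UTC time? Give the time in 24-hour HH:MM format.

07:30

1 March 2024 is a Friday, so Sundays fall on 3, 10, 17, 24, 31; the last is March 31.
1 November 2024 is a Friday, so the first Sunday is November 3.
25 September 2024 lies within the daylight-saving period (31 March – 3 November), so Bryor is on daylight time, UTC+13:00.
20:30 local − 13h = 07:30 UTC.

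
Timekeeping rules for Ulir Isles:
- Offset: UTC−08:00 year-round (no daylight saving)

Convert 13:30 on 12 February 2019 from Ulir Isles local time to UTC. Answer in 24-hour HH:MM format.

21:30

Ulir Isles has no daylight saving, so its offset is UTC−08:00 year-round.
13:30 local + 8h = 21:30 UTC.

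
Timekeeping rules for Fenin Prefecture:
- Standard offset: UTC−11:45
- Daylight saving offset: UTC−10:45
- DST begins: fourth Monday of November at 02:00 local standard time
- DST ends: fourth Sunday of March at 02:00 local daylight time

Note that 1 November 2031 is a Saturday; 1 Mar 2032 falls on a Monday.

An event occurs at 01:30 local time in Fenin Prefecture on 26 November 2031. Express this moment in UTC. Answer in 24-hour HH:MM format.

1 November 2031 is a Saturday, so the first Monday is November 3 and the fourth is November 24.
1 March 2032 is a Monday, so the first Sunday is March 7 and the fourth is March 28.
26 November 2031 falls between 24 November 2031 and 28 March 2032, so daylight saving is in effect and Fenin Prefecture is at UTC−10:45.
01:30 local + 10h45m = 12:15 UTC.

12:15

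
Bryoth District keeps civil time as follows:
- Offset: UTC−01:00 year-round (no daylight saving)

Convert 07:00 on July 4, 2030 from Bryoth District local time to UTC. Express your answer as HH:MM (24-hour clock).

08:00

Bryoth District stays on UTC−01:00 all year.
07:00 local + 1h = 08:00 UTC.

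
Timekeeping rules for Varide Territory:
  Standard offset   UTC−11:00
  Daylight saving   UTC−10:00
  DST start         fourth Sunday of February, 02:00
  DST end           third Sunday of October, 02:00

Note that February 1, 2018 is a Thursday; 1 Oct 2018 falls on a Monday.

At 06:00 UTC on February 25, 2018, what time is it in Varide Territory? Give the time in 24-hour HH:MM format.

19:00

1 February 2018 is a Thursday, so the first Sunday is February 4 and the fourth is February 25.
1 October 2018 is a Monday, so the first Sunday is October 7 and the third is October 21.
At the standard offset (UTC−11:00), 06:00 UTC − 11h = 19:00 Varide Territory standard time (rolling into the previous day, 24 February 2018).
The standard-time date in Varide Territory, February 24, 2018, does not fall between 25 February and 21 October, so daylight saving is not in effect and Varide Territory is at UTC−11:00.
06:00 UTC − 11h = 19:00 local (rolling into the previous day, 24 February 2018).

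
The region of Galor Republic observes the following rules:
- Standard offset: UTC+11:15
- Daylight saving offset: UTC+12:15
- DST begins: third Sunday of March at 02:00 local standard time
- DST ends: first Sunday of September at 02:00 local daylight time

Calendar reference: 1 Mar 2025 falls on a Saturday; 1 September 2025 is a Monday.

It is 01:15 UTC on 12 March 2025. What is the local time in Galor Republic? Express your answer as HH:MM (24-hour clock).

12:30

1 March 2025 is a Saturday, so the first Sunday is March 2 and the third is March 16.
1 September 2025 is a Monday, so the first Sunday is September 7.
At the standard offset (UTC+11:15), 01:15 UTC + 11h15m = 12:30 Galor Republic standard time.
The standard-time date in Galor Republic, 12 March 2025, is outside the daylight-saving period (16 March – 7 September), so Galor Republic is on standard time, UTC+11:15.
01:15 UTC + 11h15m = 12:30 local.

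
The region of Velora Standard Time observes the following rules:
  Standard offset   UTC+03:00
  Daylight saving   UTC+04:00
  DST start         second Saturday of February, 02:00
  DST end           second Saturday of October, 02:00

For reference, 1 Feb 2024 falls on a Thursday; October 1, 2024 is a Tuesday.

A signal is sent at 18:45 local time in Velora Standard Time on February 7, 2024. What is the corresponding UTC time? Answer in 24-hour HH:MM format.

15:45

1 February 2024 is a Thursday, so the first Saturday is February 3 and the second is February 10.
1 October 2024 is a Tuesday, so the first Saturday is October 5 and the second is October 12.
February 7, 2024 is outside the daylight-saving period (10 February – 12 October), so Velora Standard Time is on standard time, UTC+03:00.
18:45 local − 3h = 15:45 UTC.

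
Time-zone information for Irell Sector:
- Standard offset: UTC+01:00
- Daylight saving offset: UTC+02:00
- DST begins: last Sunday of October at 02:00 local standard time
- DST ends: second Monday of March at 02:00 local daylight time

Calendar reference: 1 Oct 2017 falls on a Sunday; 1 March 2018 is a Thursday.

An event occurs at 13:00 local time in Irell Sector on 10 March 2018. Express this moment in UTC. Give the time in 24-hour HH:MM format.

1 October 2017 is a Sunday, so Sundays fall on 1, 8, 15, 22, 29; the last is October 29.
1 March 2018 is a Thursday, so the first Monday is March 5 and the second is March 12.
10 March 2018 falls between 29 October 2017 and 12 March 2018, so daylight saving is in effect and Irell Sector is at UTC+02:00.
13:00 local − 2h = 11:00 UTC.

11:00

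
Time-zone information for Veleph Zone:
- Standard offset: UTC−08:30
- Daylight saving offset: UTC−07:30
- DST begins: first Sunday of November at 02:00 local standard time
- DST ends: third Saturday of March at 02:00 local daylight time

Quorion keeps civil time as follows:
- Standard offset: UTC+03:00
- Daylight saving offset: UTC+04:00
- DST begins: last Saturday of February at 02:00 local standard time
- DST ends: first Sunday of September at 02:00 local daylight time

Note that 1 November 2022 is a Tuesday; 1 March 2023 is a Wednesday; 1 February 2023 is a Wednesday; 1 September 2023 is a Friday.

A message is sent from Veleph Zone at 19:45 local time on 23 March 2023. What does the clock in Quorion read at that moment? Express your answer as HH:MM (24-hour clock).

1 November 2022 is a Tuesday, so the first Sunday is November 6.
1 March 2023 is a Wednesday, so the first Saturday is March 4 and the third is March 18.
Daylight saving runs 6 November 2022 – 18 March 2023; 23 March 2023 is outside that window, so Veleph Zone is on standard time at UTC−08:30.
19:45 Veleph Zone + 8h30m = 04:15 UTC (rolling into the next day, 24 March 2023).
1 February 2023 is a Wednesday, so Saturdays fall on 4, 11, 18, 25; the last is February 25.
1 September 2023 is a Friday, so the first Sunday is September 3.
At the standard offset (UTC+03:00), 04:15 UTC + 3h = 07:15 Quorion standard time.
The standard-time date in Quorion, 24 March 2023, lies within the daylight-saving period (25 February – 3 September), so Quorion is on daylight time, UTC+04:00.
04:15 UTC + 4h = 08:15 Quorion.

08:15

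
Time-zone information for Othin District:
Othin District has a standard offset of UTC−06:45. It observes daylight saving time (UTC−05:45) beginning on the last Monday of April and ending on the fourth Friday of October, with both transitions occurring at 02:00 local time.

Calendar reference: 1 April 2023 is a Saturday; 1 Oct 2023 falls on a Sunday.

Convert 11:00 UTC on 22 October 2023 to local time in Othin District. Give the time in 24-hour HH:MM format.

05:15

1 April 2023 is a Saturday, so Mondays fall on 3, 10, 17, 24; the last is April 24.
1 October 2023 is a Sunday, so the first Friday is October 6 and the fourth is October 27.
At the standard offset (UTC−06:45), 11:00 UTC − 6h45m = 04:15 Othin District standard time.
The standard-time date in Othin District, 22 October 2023, falls between 24 April and 27 October, so daylight saving is in effect and Othin District is at UTC−05:45.
11:00 UTC − 5h45m = 05:15 local.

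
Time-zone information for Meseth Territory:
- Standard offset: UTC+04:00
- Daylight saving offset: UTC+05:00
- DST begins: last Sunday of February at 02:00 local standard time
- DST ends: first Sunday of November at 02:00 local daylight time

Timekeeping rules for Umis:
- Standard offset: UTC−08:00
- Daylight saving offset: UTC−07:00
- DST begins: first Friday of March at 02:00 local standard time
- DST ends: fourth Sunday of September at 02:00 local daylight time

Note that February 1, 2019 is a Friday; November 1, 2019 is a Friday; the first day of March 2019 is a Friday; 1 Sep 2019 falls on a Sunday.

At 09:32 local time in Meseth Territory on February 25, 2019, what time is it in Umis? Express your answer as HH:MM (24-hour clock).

1 February 2019 is a Friday, so Sundays fall on 3, 10, 17, 24; the last is February 24.
1 November 2019 is a Friday, so the first Sunday is November 3.
Daylight saving runs 24 February – 3 November; February 25, 2019 is inside that window, so Meseth Territory is at UTC+05:00.
09:32 Meseth Territory − 5h = 04:32 UTC.
1 March 2019 is a Friday, so the first Friday is March 1.
1 September 2019 is a Sunday, so the first Sunday is September 1 and the fourth is September 22.
At the standard offset (UTC−08:00), 04:32 UTC − 8h = 20:32 Umis standard time (rolling into the previous day, 24 February 2019).
The standard-time date in Umis, February 24, 2019, is outside the daylight-saving period (1 March – 22 September), so Umis is on standard time, UTC−08:00.
04:32 UTC − 8h = 20:32 Umis (rolling into the previous day, 24 February 2019).

20:32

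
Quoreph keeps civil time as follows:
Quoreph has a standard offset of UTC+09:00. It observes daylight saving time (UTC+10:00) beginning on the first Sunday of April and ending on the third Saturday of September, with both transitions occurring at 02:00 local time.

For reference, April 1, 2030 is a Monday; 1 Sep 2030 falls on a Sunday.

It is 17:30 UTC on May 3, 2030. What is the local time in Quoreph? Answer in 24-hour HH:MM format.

03:30

1 April 2030 is a Monday, so the first Sunday is April 7.
1 September 2030 is a Sunday, so the first Saturday is September 7 and the third is September 21.
At the standard offset (UTC+09:00), 17:30 UTC + 9h = 02:30 Quoreph standard time (rolling into the next day, 4 May 2030).
The standard-time date in Quoreph, May 4, 2030, lies within the daylight-saving period (7 April – 21 September), so Quoreph is on daylight time, UTC+10:00.
17:30 UTC + 10h = 03:30 local (rolling into the next day, 4 May 2030).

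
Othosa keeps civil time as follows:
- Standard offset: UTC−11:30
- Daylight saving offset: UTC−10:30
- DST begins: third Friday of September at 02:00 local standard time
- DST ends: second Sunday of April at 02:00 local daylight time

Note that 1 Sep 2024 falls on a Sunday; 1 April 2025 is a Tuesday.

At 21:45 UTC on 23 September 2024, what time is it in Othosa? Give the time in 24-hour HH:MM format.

11:15

1 September 2024 is a Sunday, so the first Friday is September 6 and the third is September 20.
1 April 2025 is a Tuesday, so the first Sunday is April 6 and the second is April 13.
At the standard offset (UTC−11:30), 21:45 UTC − 11h30m = 10:15 Othosa standard time.
The standard-time date in Othosa, 23 September 2024, lies within the daylight-saving period (20 September 2024 – 13 April 2025), so Othosa is on daylight time, UTC−10:30.
21:45 UTC − 10h30m = 11:15 local.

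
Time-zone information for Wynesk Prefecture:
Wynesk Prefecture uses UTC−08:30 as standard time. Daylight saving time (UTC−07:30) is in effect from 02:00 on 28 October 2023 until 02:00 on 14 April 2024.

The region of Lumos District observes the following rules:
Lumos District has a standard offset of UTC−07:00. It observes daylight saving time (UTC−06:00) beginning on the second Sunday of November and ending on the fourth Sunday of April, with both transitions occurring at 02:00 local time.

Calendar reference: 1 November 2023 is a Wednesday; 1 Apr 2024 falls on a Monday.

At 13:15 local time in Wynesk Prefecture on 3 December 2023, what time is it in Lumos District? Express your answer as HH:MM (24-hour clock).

3 December 2023 lies within the daylight-saving period (28 October 2023 – 14 April 2024), so Wynesk Prefecture is on daylight time, UTC−07:30.
13:15 Wynesk Prefecture + 7h30m = 20:45 UTC.
1 November 2023 is a Wednesday, so the first Sunday is November 5 and the second is November 12.
1 April 2024 is a Monday, so the first Sunday is April 7 and the fourth is April 28.
At the standard offset (UTC−07:00), 20:45 UTC − 7h = 13:45 Lumos District standard time.
The standard-time date in Lumos District, 3 December 2023, falls between 12 November 2023 and 28 April 2024, so daylight saving is in effect and Lumos District is at UTC−06:00.
20:45 UTC − 6h = 14:45 Lumos District.

14:45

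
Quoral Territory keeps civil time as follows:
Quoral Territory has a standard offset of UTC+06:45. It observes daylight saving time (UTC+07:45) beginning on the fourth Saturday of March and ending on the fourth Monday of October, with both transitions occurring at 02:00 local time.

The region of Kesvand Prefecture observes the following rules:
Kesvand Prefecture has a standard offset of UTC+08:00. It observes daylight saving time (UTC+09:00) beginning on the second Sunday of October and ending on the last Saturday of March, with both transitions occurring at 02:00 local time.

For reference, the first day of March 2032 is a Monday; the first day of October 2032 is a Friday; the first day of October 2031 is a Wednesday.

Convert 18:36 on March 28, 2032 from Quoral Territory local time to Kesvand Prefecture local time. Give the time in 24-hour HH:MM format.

18:51

1 March 2032 is a Monday, so the first Saturday is March 6 and the fourth is March 27.
1 October 2032 is a Friday, so the first Monday is October 4 and the fourth is October 25.
Daylight saving runs 27 March – 25 October; March 28, 2032 is inside that window, so Quoral Territory is at UTC+07:45.
18:36 Quoral Territory − 7h45m = 10:51 UTC.
1 October 2031 is a Wednesday, so the first Sunday is October 5 and the second is October 12.
1 March 2032 is a Monday, so Saturdays fall on 6, 13, 20, 27; the last is March 27.
At the standard offset (UTC+08:00), 10:51 UTC + 8h = 18:51 Kesvand Prefecture standard time.
The standard-time date in Kesvand Prefecture, March 28, 2032, does not fall between 12 October 2031 and 27 March 2032, so daylight saving is not in effect and Kesvand Prefecture is at UTC+08:00.
10:51 UTC + 8h = 18:51 Kesvand Prefecture.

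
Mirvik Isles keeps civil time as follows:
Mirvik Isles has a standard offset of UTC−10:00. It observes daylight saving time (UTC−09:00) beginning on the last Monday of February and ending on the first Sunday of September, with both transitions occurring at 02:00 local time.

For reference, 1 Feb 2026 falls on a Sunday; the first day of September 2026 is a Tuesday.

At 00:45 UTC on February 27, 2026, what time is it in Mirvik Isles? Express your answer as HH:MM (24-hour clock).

1 February 2026 is a Sunday, so Mondays fall on 2, 9, 16, 23; the last is February 23.
1 September 2026 is a Tuesday, so the first Sunday is September 6.
At the standard offset (UTC−10:00), 00:45 UTC − 10h = 14:45 Mirvik Isles standard time (rolling into the previous day, 26 February 2026).
The standard-time date in Mirvik Isles, February 26, 2026, lies within the daylight-saving period (23 February – 6 September), so Mirvik Isles is on daylight time, UTC−09:00.
00:45 UTC − 9h = 15:45 local (rolling into the previous day, 26 February 2026).

15:45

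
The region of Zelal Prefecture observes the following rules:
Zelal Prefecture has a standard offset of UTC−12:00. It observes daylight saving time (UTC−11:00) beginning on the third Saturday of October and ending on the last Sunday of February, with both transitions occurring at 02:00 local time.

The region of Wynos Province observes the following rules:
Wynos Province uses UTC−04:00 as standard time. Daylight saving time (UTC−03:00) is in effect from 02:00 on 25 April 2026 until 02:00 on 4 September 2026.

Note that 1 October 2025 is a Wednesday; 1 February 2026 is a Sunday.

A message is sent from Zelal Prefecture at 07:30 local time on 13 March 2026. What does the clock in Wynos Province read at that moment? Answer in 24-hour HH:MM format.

1 October 2025 is a Wednesday, so the first Saturday is October 4 and the third is October 18.
1 February 2026 is a Sunday, so Sundays fall on 1, 8, 15, 22; the last is February 22.
Daylight saving runs 18 October 2025 – 22 February 2026; 13 March 2026 is outside that window, so Zelal Prefecture is on standard time at UTC−12:00.
07:30 Zelal Prefecture + 12h = 19:30 UTC.
At the standard offset (UTC−04:00), 19:30 UTC − 4h = 15:30 Wynos Province standard time.
The standard-time date in Wynos Province, 13 March 2026, does not fall between 25 April and 4 September, so daylight saving is not in effect and Wynos Province is at UTC−04:00.
19:30 UTC − 4h = 15:30 Wynos Province.

15:30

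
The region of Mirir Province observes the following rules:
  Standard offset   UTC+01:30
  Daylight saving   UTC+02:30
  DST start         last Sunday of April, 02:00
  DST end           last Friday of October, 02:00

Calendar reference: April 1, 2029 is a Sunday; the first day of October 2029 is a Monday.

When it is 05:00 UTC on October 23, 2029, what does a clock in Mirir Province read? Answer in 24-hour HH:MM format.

07:30

1 April 2029 is a Sunday, so Sundays fall on 1, 8, 15, 22, 29; the last is April 29.
1 October 2029 is a Monday, so Fridays fall on 5, 12, 19, 26; the last is October 26.
At the standard offset (UTC+01:30), 05:00 UTC + 1h30m = 06:30 Mirir Province standard time.
The standard-time date in Mirir Province, October 23, 2029, falls between 29 April and 26 October, so daylight saving is in effect and Mirir Province is at UTC+02:30.
05:00 UTC + 2h30m = 07:30 local.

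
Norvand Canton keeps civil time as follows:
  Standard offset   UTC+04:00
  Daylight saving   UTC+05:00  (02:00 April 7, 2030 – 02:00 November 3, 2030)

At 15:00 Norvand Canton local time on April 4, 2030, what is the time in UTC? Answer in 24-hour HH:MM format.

April 4, 2030 is outside the daylight-saving period (7 April – 3 November), so Norvand Canton is on standard time, UTC+04:00.
15:00 local − 4h = 11:00 UTC.

11:00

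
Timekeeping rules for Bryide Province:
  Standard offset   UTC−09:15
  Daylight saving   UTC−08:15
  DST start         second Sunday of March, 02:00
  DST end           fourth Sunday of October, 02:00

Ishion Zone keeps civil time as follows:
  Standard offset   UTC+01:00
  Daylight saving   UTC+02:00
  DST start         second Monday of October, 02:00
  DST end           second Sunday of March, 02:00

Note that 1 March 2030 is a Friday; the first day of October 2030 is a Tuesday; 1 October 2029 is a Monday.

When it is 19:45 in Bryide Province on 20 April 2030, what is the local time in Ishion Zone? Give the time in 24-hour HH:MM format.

05:00

1 March 2030 is a Friday, so the first Sunday is March 3 and the second is March 10.
1 October 2030 is a Tuesday, so the first Sunday is October 6 and the fourth is October 27.
20 April 2030 lies within the daylight-saving period (10 March – 27 October), so Bryide Province is on daylight time, UTC−08:15.
19:45 Bryide Province + 8h15m = 04:00 UTC (rolling into the next day, 21 April 2030).
1 October 2029 is a Monday, so the first Monday is October 1 and the second is October 8.
1 March 2030 is a Friday, so the first Sunday is March 3 and the second is March 10.
At the standard offset (UTC+01:00), 04:00 UTC + 1h = 05:00 Ishion Zone standard time.
The standard-time date in Ishion Zone, 21 April 2030, is outside the daylight-saving period (8 October 2029 – 10 March 2030), so Ishion Zone is on standard time, UTC+01:00.
04:00 UTC + 1h = 05:00 Ishion Zone.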